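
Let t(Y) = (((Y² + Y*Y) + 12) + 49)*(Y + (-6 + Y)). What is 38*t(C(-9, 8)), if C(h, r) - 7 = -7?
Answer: -13908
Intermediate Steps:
C(h, r) = 0 (C(h, r) = 7 - 7 = 0)
t(Y) = (-6 + 2*Y)*(61 + 2*Y²) (t(Y) = (((Y² + Y²) + 12) + 49)*(-6 + 2*Y) = ((2*Y² + 12) + 49)*(-6 + 2*Y) = ((12 + 2*Y²) + 49)*(-6 + 2*Y) = (61 + 2*Y²)*(-6 + 2*Y) = (-6 + 2*Y)*(61 + 2*Y²))
38*t(C(-9, 8)) = 38*(-366 - 12*0² + 4*0³ + 122*0) = 38*(-366 - 12*0 + 4*0 + 0) = 38*(-366 + 0 + 0 + 0) = 38*(-366) = -13908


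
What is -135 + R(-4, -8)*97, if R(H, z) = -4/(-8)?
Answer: -173/2 ≈ -86.500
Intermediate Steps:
R(H, z) = ½ (R(H, z) = -4*(-⅛) = ½)
-135 + R(-4, -8)*97 = -135 + (½)*97 = -135 + 97/2 = -173/2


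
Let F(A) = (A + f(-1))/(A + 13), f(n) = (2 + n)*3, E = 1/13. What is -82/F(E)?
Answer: -697/2 ≈ -348.50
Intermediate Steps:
E = 1/13 ≈ 0.076923
f(n) = 6 + 3*n
F(A) = (3 + A)/(13 + A) (F(A) = (A + (6 + 3*(-1)))/(A + 13) = (A + (6 - 3))/(13 + A) = (A + 3)/(13 + A) = (3 + A)/(13 + A))
-82/F(E) = -82/((3 + 1/13)/(13 + 1/13)) = -82/((40/13)/(170/13)) = -82/((13/170)*(40/13)) = -82/(4/17) = (17/4)*(-82) = -697/2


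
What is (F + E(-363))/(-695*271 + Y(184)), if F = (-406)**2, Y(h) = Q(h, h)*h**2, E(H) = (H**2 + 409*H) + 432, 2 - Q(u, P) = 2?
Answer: -29714/37669 ≈ -0.78882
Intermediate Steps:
Q(u, P) = 0 (Q(u, P) = 2 - 1*2 = 2 - 2 = 0)
E(H) = 432 + H**2 + 409*H
Y(h) = 0 (Y(h) = 0*h**2 = 0)
F = 164836
(F + E(-363))/(-695*271 + Y(184)) = (164836 + (432 + (-363)**2 + 409*(-363)))/(-695*271 + 0) = (164836 + (432 + 131769 - 148467))/(-188345 + 0) = (164836 - 16266)/(-188345) = 148570*(-1/188345) = -29714/37669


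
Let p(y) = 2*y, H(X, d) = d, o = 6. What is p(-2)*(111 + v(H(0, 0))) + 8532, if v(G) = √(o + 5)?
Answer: 8088 - 4*√11 ≈ 8074.7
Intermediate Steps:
v(G) = √11 (v(G) = √(6 + 5) = √11)
p(-2)*(111 + v(H(0, 0))) + 8532 = (2*(-2))*(111 + √11) + 8532 = -4*(111 + √11) + 8532 = (-444 - 4*√11) + 8532 = 8088 - 4*√11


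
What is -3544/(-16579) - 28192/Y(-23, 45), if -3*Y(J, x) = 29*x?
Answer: 468936808/7211865 ≈ 65.023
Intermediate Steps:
Y(J, x) = -29*x/3
-3544/(-16579) - 28192/Y(-23, 45) = -3544/(-16579) - 28192/((-29/3*45)) = -3544*(-1/16579) - 28192/(-435) = 3544/16579 - 28192*(-1/435) = 3544/16579 + 28192/435 = 468936808/7211865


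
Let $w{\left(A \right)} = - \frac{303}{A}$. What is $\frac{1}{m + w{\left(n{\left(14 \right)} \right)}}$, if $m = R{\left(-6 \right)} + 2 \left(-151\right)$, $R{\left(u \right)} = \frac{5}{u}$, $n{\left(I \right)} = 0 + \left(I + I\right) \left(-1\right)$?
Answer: $- \frac{84}{24529} \approx -0.0034245$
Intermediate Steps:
$n{\left(I \right)} = - 2 I$ ($n{\left(I \right)} = 0 + 2 I \left(-1\right) = 0 - 2 I = - 2 I$)
$m = - \frac{1817}{6}$ ($m = \frac{5}{-6} + 2 \left(-151\right) = 5 \left(- \frac{1}{6}\right) - 302 = - \frac{5}{6} - 302 = - \frac{1817}{6} \approx -302.83$)
$\frac{1}{m + w{\left(n{\left(14 \right)} \right)}} = \frac{1}{- \frac{1817}{6} - \frac{303}{\left(-2\right) 14}} = \frac{1}{- \frac{1817}{6} - \frac{303}{-28}} = \frac{1}{- \frac{1817}{6} - - \frac{303}{28}} = \frac{1}{- \frac{1817}{6} + \frac{303}{28}} = \frac{1}{- \frac{24529}{84}} = - \frac{84}{24529}$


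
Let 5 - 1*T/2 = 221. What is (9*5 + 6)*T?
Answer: -22032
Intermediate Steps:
T = -432 (T = 10 - 2*221 = 10 - 442 = -432)
(9*5 + 6)*T = (9*5 + 6)*(-432) = (45 + 6)*(-432) = 51*(-432) = -22032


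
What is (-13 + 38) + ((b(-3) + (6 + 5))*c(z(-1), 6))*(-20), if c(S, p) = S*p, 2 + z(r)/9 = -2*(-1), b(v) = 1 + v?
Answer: 25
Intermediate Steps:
z(r) = 0 (z(r) = -18 + 9*(-2*(-1)) = -18 + 9*2 = -18 + 18 = 0)
(-13 + 38) + ((b(-3) + (6 + 5))*c(z(-1), 6))*(-20) = (-13 + 38) + (((1 - 3) + (6 + 5))*(0*6))*(-20) = 25 + ((-2 + 11)*0)*(-20) = 25 + (9*0)*(-20) = 25 + 0*(-20) = 25 + 0 = 25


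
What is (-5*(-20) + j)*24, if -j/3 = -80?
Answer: 8160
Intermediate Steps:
j = 240 (j = -3*(-80) = 240)
(-5*(-20) + j)*24 = (-5*(-20) + 240)*24 = (100 + 240)*24 = 340*24 = 8160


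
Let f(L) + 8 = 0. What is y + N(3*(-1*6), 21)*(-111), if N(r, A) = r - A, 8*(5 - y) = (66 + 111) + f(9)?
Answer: 34503/8 ≈ 4312.9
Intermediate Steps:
f(L) = -8 (f(L) = -8 + 0 = -8)
y = -129/8 (y = 5 - ((66 + 111) - 8)/8 = 5 - (177 - 8)/8 = 5 - ⅛*169 = 5 - 169/8 = -129/8 ≈ -16.125)
y + N(3*(-1*6), 21)*(-111) = -129/8 + (3*(-1*6) - 1*21)*(-111) = -129/8 + (3*(-6) - 21)*(-111) = -129/8 + (-18 - 21)*(-111) = -129/8 - 39*(-111) = -129/8 + 4329 = 34503/8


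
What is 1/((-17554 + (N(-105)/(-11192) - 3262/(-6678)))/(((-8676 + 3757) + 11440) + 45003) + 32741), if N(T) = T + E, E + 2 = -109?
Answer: 8595787563/281431752137909 ≈ 3.0543e-5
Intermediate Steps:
E = -111 (E = -2 - 109 = -111)
N(T) = -111 + T (N(T) = T - 111 = -111 + T)
1/((-17554 + (N(-105)/(-11192) - 3262/(-6678)))/(((-8676 + 3757) + 11440) + 45003) + 32741) = 1/((-17554 + ((-111 - 105)/(-11192) - 3262/(-6678)))/(((-8676 + 3757) + 11440) + 45003) + 32741) = 1/((-17554 + (-216*(-1/11192) - 3262*(-1/6678)))/((-4919 + 11440) + 45003) + 32741) = 1/((-17554 + (27/1399 + 233/477))/(6521 + 45003) + 32741) = 1/((-17554 + 338846/667323)/51524 + 32741) = 1/(-11713849096/667323*1/51524 + 32741) = 1/(-2928462274/8595787563 + 32741) = 1/(281431752137909/8595787563) = 8595787563/281431752137909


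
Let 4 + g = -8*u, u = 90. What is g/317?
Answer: -724/317 ≈ -2.2839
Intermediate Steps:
g = -724 (g = -4 - 8*90 = -4 - 720 = -724)
g/317 = -724/317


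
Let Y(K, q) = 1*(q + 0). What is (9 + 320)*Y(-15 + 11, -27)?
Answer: -8883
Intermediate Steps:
Y(K, q) = q (Y(K, q) = 1*q = q)
(9 + 320)*Y(-15 + 11, -27) = (9 + 320)*(-27) = 329*(-27) = -8883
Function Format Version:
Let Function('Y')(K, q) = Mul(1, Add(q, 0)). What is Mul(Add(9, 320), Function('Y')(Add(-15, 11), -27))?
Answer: -8883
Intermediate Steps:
Function('Y')(K, q) = q (Function('Y')(K, q) = Mul(1, q) = q)
Mul(Add(9, 320), Function('Y')(Add(-15, 11), -27)) = Mul(Add(9, 320), -27) = Mul(329, -27) = -8883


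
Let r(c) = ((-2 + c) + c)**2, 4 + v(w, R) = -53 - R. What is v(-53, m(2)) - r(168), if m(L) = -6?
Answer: -111607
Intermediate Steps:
v(w, R) = -57 - R (v(w, R) = -4 + (-53 - R) = -57 - R)
r(c) = (-2 + 2*c)**2
v(-53, m(2)) - r(168) = (-57 - 1*(-6)) - 4*(-1 + 168)**2 = (-57 + 6) - 4*167**2 = -51 - 4*27889 = -51 - 1*111556 = -51 - 111556 = -111607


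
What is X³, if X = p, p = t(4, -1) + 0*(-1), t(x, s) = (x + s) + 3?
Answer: 216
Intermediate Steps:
t(x, s) = 3 + s + x (t(x, s) = (s + x) + 3 = 3 + s + x)
p = 6 (p = (3 - 1 + 4) + 0*(-1) = 6 + 0 = 6)
X = 6
X³ = 6³ = 216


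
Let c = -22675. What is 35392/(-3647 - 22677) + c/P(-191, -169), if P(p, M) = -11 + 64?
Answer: -149693119/348793 ≈ -429.17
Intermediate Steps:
P(p, M) = 53
35392/(-3647 - 22677) + c/P(-191, -169) = 35392/(-3647 - 22677) - 22675/53 = 35392/(-26324) - 22675*1/53 = 35392*(-1/26324) - 22675/53 = -8848/6581 - 22675/53 = -149693119/348793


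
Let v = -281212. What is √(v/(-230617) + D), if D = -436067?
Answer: I*√23191809989582359/230617 ≈ 660.35*I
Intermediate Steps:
√(v/(-230617) + D) = √(-281212/(-230617) - 436067) = √(-281212*(-1/230617) - 436067) = √(281212/230617 - 436067) = √(-100564182127/230617) = I*√23191809989582359/230617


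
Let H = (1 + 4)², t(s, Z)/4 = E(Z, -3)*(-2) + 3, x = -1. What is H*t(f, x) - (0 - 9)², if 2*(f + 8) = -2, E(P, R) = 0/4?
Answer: 219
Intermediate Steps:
E(P, R) = 0 (E(P, R) = 0*(¼) = 0)
f = -9 (f = -8 + (½)*(-2) = -8 - 1 = -9)
t(s, Z) = 12 (t(s, Z) = 4*(0*(-2) + 3) = 4*(0 + 3) = 4*3 = 12)
H = 25 (H = 5² = 25)
H*t(f, x) - (0 - 9)² = 25*12 - (0 - 9)² = 300 - 1*(-9)² = 300 - 1*81 = 300 - 81 = 219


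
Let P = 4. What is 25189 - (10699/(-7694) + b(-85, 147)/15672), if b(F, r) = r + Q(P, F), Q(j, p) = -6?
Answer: 506244246571/20096728 ≈ 25190.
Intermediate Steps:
b(F, r) = -6 + r (b(F, r) = r - 6 = -6 + r)
25189 - (10699/(-7694) + b(-85, 147)/15672) = 25189 - (10699/(-7694) + (-6 + 147)/15672) = 25189 - (10699*(-1/7694) + 141*(1/15672)) = 25189 - (-10699/7694 + 47/5224) = 25189 - 1*(-27764979/20096728) = 25189 + 27764979/20096728 = 506244246571/20096728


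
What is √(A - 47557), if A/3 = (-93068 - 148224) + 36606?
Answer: I*√661615 ≈ 813.4*I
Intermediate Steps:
A = -614058 (A = 3*((-93068 - 148224) + 36606) = 3*(-241292 + 36606) = 3*(-204686) = -614058)
√(A - 47557) = √(-614058 - 47557) = √(-661615) = I*√661615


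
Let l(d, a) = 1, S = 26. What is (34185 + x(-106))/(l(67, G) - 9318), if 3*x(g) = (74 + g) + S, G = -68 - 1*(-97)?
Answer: -34183/9317 ≈ -3.6689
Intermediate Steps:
G = 29 (G = -68 + 97 = 29)
x(g) = 100/3 + g/3 (x(g) = ((74 + g) + 26)/3 = (100 + g)/3 = 100/3 + g/3)
(34185 + x(-106))/(l(67, G) - 9318) = (34185 + (100/3 + (1/3)*(-106)))/(1 - 9318) = (34185 + (100/3 - 106/3))/(-9317) = (34185 - 2)*(-1/9317) = 34183*(-1/9317) = -34183/9317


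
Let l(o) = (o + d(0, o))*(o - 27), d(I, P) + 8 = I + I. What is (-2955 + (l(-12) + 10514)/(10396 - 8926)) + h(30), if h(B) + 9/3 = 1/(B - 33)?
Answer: -2168728/735 ≈ -2950.6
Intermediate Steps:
d(I, P) = -8 + 2*I (d(I, P) = -8 + (I + I) = -8 + 2*I)
h(B) = -3 + 1/(-33 + B) (h(B) = -3 + 1/(B - 33) = -3 + 1/(-33 + B))
l(o) = (-27 + o)*(-8 + o) (l(o) = (o + (-8 + 2*0))*(o - 27) = (o + (-8 + 0))*(-27 + o) = (o - 8)*(-27 + o) = (-8 + o)*(-27 + o) = (-27 + o)*(-8 + o))
(-2955 + (l(-12) + 10514)/(10396 - 8926)) + h(30) = (-2955 + ((216 + (-12)² - 35*(-12)) + 10514)/(10396 - 8926)) + (100 - 3*30)/(-33 + 30) = (-2955 + ((216 + 144 + 420) + 10514)/1470) + (100 - 90)/(-3) = (-2955 + (780 + 10514)*(1/1470)) - ⅓*10 = (-2955 + 11294*(1/1470)) - 10/3 = (-2955 + 5647/735) - 10/3 = -2166278/735 - 10/3 = -2168728/735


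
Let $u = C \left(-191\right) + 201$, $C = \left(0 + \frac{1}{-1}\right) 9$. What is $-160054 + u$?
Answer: $-158134$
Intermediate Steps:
$C = -9$ ($C = \left(0 - 1\right) 9 = \left(-1\right) 9 = -9$)
$u = 1920$ ($u = \left(-9\right) \left(-191\right) + 201 = 1719 + 201 = 1920$)
$-160054 + u = -160054 + 1920 = -158134$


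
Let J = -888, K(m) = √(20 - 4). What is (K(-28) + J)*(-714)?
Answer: 631176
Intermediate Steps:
K(m) = 4 (K(m) = √16 = 4)
(K(-28) + J)*(-714) = (4 - 888)*(-714) = -884*(-714) = 631176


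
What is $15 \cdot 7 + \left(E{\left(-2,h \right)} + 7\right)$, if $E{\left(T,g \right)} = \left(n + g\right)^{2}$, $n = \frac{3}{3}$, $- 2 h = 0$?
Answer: $113$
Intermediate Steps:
$h = 0$ ($h = \left(- \frac{1}{2}\right) 0 = 0$)
$n = 1$ ($n = 3 \cdot \frac{1}{3} = 1$)
$E{\left(T,g \right)} = \left(1 + g\right)^{2}$
$15 \cdot 7 + \left(E{\left(-2,h \right)} + 7\right) = 15 \cdot 7 + \left(\left(1 + 0\right)^{2} + 7\right) = 105 + \left(1^{2} + 7\right) = 105 + \left(1 + 7\right) = 105 + 8 = 113$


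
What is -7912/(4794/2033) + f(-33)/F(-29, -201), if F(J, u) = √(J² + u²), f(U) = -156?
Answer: -8042548/2397 - 78*√41242/20621 ≈ -3356.0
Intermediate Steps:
-7912/(4794/2033) + f(-33)/F(-29, -201) = -7912/(4794/2033) - 156/√((-29)² + (-201)²) = -7912/(4794*(1/2033)) - 156/√(841 + 40401) = -7912/4794/2033 - 156*√41242/41242 = -7912*2033/4794 - 78*√41242/20621 = -8042548/2397 - 78*√41242/20621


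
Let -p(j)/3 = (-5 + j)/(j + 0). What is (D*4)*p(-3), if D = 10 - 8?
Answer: -64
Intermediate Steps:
p(j) = -3*(-5 + j)/j (p(j) = -3*(-5 + j)/(j + 0) = -3*(-5 + j)/j)
D = 2
(D*4)*p(-3) = (2*4)*(-3 + 15/(-3)) = 8*(-3 + 15*(-⅓)) = 8*(-3 - 5) = 8*(-8) = -64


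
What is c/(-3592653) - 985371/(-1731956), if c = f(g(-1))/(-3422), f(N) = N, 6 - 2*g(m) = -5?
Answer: 1514276099095468/2661596062216887 ≈ 0.56894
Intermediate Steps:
g(m) = 11/2 (g(m) = 3 - ½*(-5) = 3 + 5/2 = 11/2)
c = -11/6844 (c = (11/2)/(-3422) = (11/2)*(-1/3422) = -11/6844 ≈ -0.0016072)
c/(-3592653) - 985371/(-1731956) = -11/6844/(-3592653) - 985371/(-1731956) = -11/6844*(-1/3592653) - 985371*(-1/1731956) = 11/24588117132 + 985371/1731956 = 1514276099095468/2661596062216887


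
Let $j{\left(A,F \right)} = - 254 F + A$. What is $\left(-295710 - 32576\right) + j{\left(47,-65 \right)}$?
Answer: $-311729$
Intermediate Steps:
$j{\left(A,F \right)} = A - 254 F$
$\left(-295710 - 32576\right) + j{\left(47,-65 \right)} = \left(-295710 - 32576\right) + \left(47 - -16510\right) = -328286 + \left(47 + 16510\right) = -328286 + 16557 = -311729$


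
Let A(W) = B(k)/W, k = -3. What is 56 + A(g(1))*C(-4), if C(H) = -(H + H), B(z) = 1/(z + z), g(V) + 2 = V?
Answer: 172/3 ≈ 57.333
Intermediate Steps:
g(V) = -2 + V
B(z) = 1/(2*z)
C(H) = -2*H
A(W) = -1/(6*W) (A(W) = ((1/2)/(-3))/W = ((1/2)*(-1/3))/W = -1/(6*W))
56 + A(g(1))*C(-4) = 56 + (-1/(6*(-2 + 1)))*(-2*(-4)) = 56 - 1/6/(-1)*8 = 56 - 1/6*(-1)*8 = 56 + (1/6)*8 = 56 + 4/3 = 172/3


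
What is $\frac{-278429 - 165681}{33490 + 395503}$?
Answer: $- \frac{444110}{428993} \approx -1.0352$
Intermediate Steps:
$\frac{-278429 - 165681}{33490 + 395503} = - \frac{444110}{428993}$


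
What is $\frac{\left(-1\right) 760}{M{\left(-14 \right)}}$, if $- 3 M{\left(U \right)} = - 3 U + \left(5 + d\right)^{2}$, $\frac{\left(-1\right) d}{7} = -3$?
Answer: $\frac{1140}{359} \approx 3.1755$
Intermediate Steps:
$d = 21$ ($d = \left(-7\right) \left(-3\right) = 21$)
$M{\left(U \right)} = - \frac{676}{3} + U$ ($M{\left(U \right)} = - \frac{- 3 U + \left(5 + 21\right)^{2}}{3} = - \frac{- 3 U + 26^{2}}{3} = - \frac{- 3 U + 676}{3} = - \frac{676 - 3 U}{3} = - \frac{676}{3} + U$)
$\frac{\left(-1\right) 760}{M{\left(-14 \right)}} = \frac{\left(-1\right) 760}{- \frac{676}{3} - 14} = - \frac{760}{- \frac{718}{3}} = \left(-760\right) \left(- \frac{3}{718}\right) = \frac{1140}{359}$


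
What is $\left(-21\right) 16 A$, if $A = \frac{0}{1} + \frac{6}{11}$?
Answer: $- \frac{2016}{11} \approx -183.27$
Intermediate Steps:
$A = \frac{6}{11}$ ($A = 0 \cdot 1 + 6 \cdot \frac{1}{11} = 0 + \frac{6}{11} = \frac{6}{11} \approx 0.54545$)
$\left(-21\right) 16 A = \left(-21\right) 16 \cdot \frac{6}{11} = \left(-336\right) \frac{6}{11} = - \frac{2016}{11}$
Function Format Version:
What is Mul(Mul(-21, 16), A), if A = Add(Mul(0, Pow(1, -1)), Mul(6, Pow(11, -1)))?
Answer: Rational(-2016, 11) ≈ -183.27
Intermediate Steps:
A = Rational(6, 11) (A = Add(Mul(0, 1), Mul(6, Rational(1, 11))) = Add(0, Rational(6, 11)) = Rational(6, 11) ≈ 0.54545)
Mul(Mul(-21, 16), A) = Mul(Mul(-21, 16), Rational(6, 11)) = Mul(-336, Rational(6, 11)) = Rational(-2016, 11)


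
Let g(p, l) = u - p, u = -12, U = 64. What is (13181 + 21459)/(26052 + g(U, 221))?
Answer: 4330/3247 ≈ 1.3335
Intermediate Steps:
g(p, l) = -12 - p
(13181 + 21459)/(26052 + g(U, 221)) = (13181 + 21459)/(26052 + (-12 - 1*64)) = 34640/(26052 + (-12 - 64)) = 34640/(26052 - 76) = 34640/25976 = 34640*(1/25976) = 4330/3247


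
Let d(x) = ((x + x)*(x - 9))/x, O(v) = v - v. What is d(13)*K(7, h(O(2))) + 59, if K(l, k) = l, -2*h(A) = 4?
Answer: 115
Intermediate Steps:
O(v) = 0
h(A) = -2 (h(A) = -½*4 = -2)
d(x) = -18 + 2*x (d(x) = ((2*x)*(-9 + x))/x = (2*x*(-9 + x))/x = -18 + 2*x)
d(13)*K(7, h(O(2))) + 59 = (-18 + 2*13)*7 + 59 = (-18 + 26)*7 + 59 = 8*7 + 59 = 56 + 59 = 115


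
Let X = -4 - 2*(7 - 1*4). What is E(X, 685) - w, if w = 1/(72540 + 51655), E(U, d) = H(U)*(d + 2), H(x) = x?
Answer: -853219651/124195 ≈ -6870.0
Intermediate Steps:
X = -10 (X = -4 - 2*(7 - 4) = -4 - 2*3 = -4 - 6 = -10)
E(U, d) = U*(2 + d) (E(U, d) = U*(d + 2) = U*(2 + d))
w = 1/124195 ≈ 8.0519e-6
E(X, 685) - w = -10*(2 + 685) - 1*1/124195 = -10*687 - 1/124195 = -6870 - 1/124195 = -853219651/124195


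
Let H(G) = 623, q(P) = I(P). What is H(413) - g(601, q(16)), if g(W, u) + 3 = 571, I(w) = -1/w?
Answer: 55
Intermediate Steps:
q(P) = -1/P
g(W, u) = 568 (g(W, u) = -3 + 571 = 568)
H(413) - g(601, q(16)) = 623 - 1*568 = 623 - 568 = 55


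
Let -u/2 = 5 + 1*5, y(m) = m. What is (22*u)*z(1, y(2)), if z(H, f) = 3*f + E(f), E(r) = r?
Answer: -3520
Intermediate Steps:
u = -20 (u = -2*(5 + 1*5) = -2*(5 + 5) = -2*10 = -20)
z(H, f) = 4*f (z(H, f) = 3*f + f = 4*f)
(22*u)*z(1, y(2)) = (22*(-20))*(4*2) = -440*8 = -3520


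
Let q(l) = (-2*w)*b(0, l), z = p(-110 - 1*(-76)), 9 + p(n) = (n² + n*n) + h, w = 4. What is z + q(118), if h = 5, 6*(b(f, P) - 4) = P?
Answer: 6356/3 ≈ 2118.7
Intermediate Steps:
b(f, P) = 4 + P/6
p(n) = -4 + 2*n² (p(n) = -9 + ((n² + n*n) + 5) = -9 + ((n² + n²) + 5) = -9 + (2*n² + 5) = -9 + (5 + 2*n²) = -4 + 2*n²)
z = 2308 (z = -4 + 2*(-110 - 1*(-76))² = -4 + 2*(-110 + 76)² = -4 + 2*(-34)² = -4 + 2*1156 = -4 + 2312 = 2308)
q(l) = -32 - 4*l/3 (q(l) = (-2*4)*(4 + l/6) = -8*(4 + l/6) = -32 - 4*l/3)
z + q(118) = 2308 + (-32 - 4/3*118) = 2308 + (-32 - 472/3) = 2308 - 568/3 = 6356/3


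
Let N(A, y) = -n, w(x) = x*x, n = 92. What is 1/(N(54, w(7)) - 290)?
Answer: -1/382 ≈ -0.0026178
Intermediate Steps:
w(x) = x**2
N(A, y) = -92 (N(A, y) = -1*92 = -92)
1/(N(54, w(7)) - 290) = 1/(-92 - 290) = 1/(-382) = -1/382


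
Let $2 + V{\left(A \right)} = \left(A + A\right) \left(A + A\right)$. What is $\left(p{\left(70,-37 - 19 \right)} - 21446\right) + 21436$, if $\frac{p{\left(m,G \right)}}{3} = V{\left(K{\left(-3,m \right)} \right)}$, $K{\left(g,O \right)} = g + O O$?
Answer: $287767292$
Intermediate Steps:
$K{\left(g,O \right)} = g + O^{2}$
$V{\left(A \right)} = -2 + 4 A^{2}$ ($V{\left(A \right)} = -2 + \left(A + A\right) \left(A + A\right) = -2 + 2 A 2 A = -2 + 4 A^{2}$)
$p{\left(m,G \right)} = -6 + 12 \left(-3 + m^{2}\right)^{2}$ ($p{\left(m,G \right)} = 3 \left(-2 + 4 \left(-3 + m^{2}\right)^{2}\right) = -6 + 12 \left(-3 + m^{2}\right)^{2}$)
$\left(p{\left(70,-37 - 19 \right)} - 21446\right) + 21436 = \left(\left(-6 + 12 \left(-3 + 70^{2}\right)^{2}\right) - 21446\right) + 21436 = \left(\left(-6 + 12 \left(-3 + 4900\right)^{2}\right) - 21446\right) + 21436 = \left(\left(-6 + 12 \cdot 4897^{2}\right) - 21446\right) + 21436 = \left(\left(-6 + 12 \cdot 23980609\right) - 21446\right) + 21436 = \left(\left(-6 + 287767308\right) - 21446\right) + 21436 = \left(287767302 - 21446\right) + 21436 = 287745856 + 21436 = 287767292$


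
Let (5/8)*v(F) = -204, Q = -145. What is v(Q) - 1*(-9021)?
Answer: 43473/5 ≈ 8694.6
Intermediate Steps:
v(F) = -1632/5 (v(F) = (8/5)*(-204) = -1632/5)
v(Q) - 1*(-9021) = -1632/5 - 1*(-9021) = -1632/5 + 9021 = 43473/5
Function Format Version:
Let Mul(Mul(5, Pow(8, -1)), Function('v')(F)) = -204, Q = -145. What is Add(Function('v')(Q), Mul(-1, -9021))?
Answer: Rational(43473, 5) ≈ 8694.6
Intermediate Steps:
Function('v')(F) = Rational(-1632, 5) (Function('v')(F) = Mul(Rational(8, 5), -204) = Rational(-1632, 5))
Add(Function('v')(Q), Mul(-1, -9021)) = Add(Rational(-1632, 5), Mul(-1, -9021)) = Add(Rational(-1632, 5), 9021) = Rational(43473, 5)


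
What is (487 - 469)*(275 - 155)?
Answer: 2160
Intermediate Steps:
(487 - 469)*(275 - 155) = 18*120 = 2160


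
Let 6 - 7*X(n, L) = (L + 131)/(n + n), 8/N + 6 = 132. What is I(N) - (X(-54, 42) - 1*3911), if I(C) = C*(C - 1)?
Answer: 62072851/15876 ≈ 3909.9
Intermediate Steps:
N = 4/63 (N = 8/(-6 + 132) = 8/126 = 8*(1/126) = 4/63 ≈ 0.063492)
I(C) = C*(-1 + C)
X(n, L) = 6/7 - (131 + L)/(14*n) (X(n, L) = 6/7 - (L + 131)/(7*(n + n)) = 6/7 - (131 + L)/(7*(2*n)) = 6/7 - (131 + L)*1/(2*n)/7 = 6/7 - (131 + L)/(14*n))
I(N) - (X(-54, 42) - 1*3911) = 4*(-1 + 4/63)/63 - ((1/14)*(-131 - 1*42 + 12*(-54))/(-54) - 1*3911) = (4/63)*(-59/63) - ((1/14)*(-1/54)*(-131 - 42 - 648) - 3911) = -236/3969 - ((1/14)*(-1/54)*(-821) - 3911) = -236/3969 - (821/756 - 3911) = -236/3969 - 1*(-2955895/756) = -236/3969 + 2955895/756 = 62072851/15876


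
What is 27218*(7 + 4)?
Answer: 299398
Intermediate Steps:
27218*(7 + 4) = 27218*11 = 299398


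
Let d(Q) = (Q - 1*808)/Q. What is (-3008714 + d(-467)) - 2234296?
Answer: -2448484395/467 ≈ -5.2430e+6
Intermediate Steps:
d(Q) = (-808 + Q)/Q (d(Q) = (Q - 808)/Q = (-808 + Q)/Q)
(-3008714 + d(-467)) - 2234296 = (-3008714 + (-808 - 467)/(-467)) - 2234296 = (-3008714 - 1/467*(-1275)) - 2234296 = (-3008714 + 1275/467) - 2234296 = -1405068163/467 - 2234296 = -2448484395/467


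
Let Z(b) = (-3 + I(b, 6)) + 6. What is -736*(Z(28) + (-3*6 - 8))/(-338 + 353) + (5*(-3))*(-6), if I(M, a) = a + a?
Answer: 9446/15 ≈ 629.73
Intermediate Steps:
I(M, a) = 2*a
Z(b) = 15 (Z(b) = (-3 + 2*6) + 6 = (-3 + 12) + 6 = 9 + 6 = 15)
-736*(Z(28) + (-3*6 - 8))/(-338 + 353) + (5*(-3))*(-6) = -736*(15 + (-3*6 - 8))/(-338 + 353) + (5*(-3))*(-6) = -736*(15 + (-18 - 8))/15 - 15*(-6) = -736*(15 - 26)/15 + 90 = -(-8096)/15 + 90 = -736*(-11/15) + 90 = 8096/15 + 90 = 9446/15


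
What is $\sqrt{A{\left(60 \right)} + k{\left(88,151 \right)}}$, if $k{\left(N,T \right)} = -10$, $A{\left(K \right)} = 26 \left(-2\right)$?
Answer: $i \sqrt{62} \approx 7.874 i$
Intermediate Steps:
$A{\left(K \right)} = -52$
$\sqrt{A{\left(60 \right)} + k{\left(88,151 \right)}} = \sqrt{-52 - 10} = \sqrt{-62} = i \sqrt{62}$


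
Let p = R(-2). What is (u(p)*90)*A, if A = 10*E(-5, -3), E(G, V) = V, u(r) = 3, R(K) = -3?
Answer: -8100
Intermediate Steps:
p = -3
A = -30 (A = 10*(-3) = -30)
(u(p)*90)*A = (3*90)*(-30) = 270*(-30) = -8100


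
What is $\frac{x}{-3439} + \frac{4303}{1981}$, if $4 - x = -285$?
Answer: $\frac{14225508}{6812659} \approx 2.0881$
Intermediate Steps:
$x = 289$ ($x = 4 - -285 = 4 + 285 = 289$)
$\frac{x}{-3439} + \frac{4303}{1981} = \frac{289}{-3439} + \frac{4303}{1981} = 289 \left(- \frac{1}{3439}\right) + 4303 \cdot \frac{1}{1981} = - \frac{289}{3439} + \frac{4303}{1981} = \frac{14225508}{6812659}$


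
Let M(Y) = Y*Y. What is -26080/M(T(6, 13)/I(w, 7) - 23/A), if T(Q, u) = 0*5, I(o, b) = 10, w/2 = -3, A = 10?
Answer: -2608000/529 ≈ -4930.1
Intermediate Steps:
w = -6 (w = 2*(-3) = -6)
T(Q, u) = 0
M(Y) = Y²
-26080/M(T(6, 13)/I(w, 7) - 23/A) = -26080/(0/10 - 23/10)² = -26080/(0*(⅒) - 23*⅒)² = -26080/(0 - 23/10)² = -26080/((-23/10)²) = -26080/529/100 = -26080*100/529 = -2608000/529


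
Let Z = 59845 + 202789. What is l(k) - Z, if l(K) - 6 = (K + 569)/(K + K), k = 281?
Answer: -73798043/281 ≈ -2.6263e+5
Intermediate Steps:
l(K) = 6 + (569 + K)/(2*K) (l(K) = 6 + (K + 569)/(K + K) = 6 + (569 + K)/((2*K)) = 6 + (569 + K)*(1/(2*K)) = 6 + (569 + K)/(2*K))
Z = 262634
l(k) - Z = (½)*(569 + 13*281)/281 - 1*262634 = (½)*(1/281)*(569 + 3653) - 262634 = (½)*(1/281)*4222 - 262634 = 2111/281 - 262634 = -73798043/281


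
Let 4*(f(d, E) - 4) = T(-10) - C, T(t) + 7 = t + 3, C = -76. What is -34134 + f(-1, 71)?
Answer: -68229/2 ≈ -34115.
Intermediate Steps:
T(t) = -4 + t (T(t) = -7 + (t + 3) = -7 + (3 + t) = -4 + t)
f(d, E) = 39/2 (f(d, E) = 4 + ((-4 - 10) - 1*(-76))/4 = 4 + (-14 + 76)/4 = 4 + (1/4)*62 = 4 + 31/2 = 39/2)
-34134 + f(-1, 71) = -34134 + 39/2 = -68229/2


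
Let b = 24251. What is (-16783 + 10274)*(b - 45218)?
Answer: 136474203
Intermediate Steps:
(-16783 + 10274)*(b - 45218) = (-16783 + 10274)*(24251 - 45218) = -6509*(-20967) = 136474203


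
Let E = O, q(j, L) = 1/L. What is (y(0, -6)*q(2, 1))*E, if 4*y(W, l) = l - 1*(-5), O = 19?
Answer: -19/4 ≈ -4.7500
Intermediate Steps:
E = 19
y(W, l) = 5/4 + l/4 (y(W, l) = (l - 1*(-5))/4 = (l + 5)/4 = (5 + l)/4 = 5/4 + l/4)
(y(0, -6)*q(2, 1))*E = ((5/4 + (1/4)*(-6))/1)*19 = ((5/4 - 3/2)*1)*19 = -1/4*1*19 = -1/4*19 = -19/4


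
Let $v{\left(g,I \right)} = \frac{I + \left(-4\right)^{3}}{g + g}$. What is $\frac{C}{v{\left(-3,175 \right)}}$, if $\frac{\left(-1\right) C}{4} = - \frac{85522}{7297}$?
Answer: $- \frac{684176}{269989} \approx -2.5341$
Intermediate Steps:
$C = \frac{342088}{7297}$ ($C = - 4 \left(- \frac{85522}{7297}\right) = - 4 \left(\left(-85522\right) \frac{1}{7297}\right) = \left(-4\right) \left(- \frac{85522}{7297}\right) = \frac{342088}{7297} \approx 46.881$)
$v{\left(g,I \right)} = \frac{-64 + I}{2 g}$ ($v{\left(g,I \right)} = \frac{I - 64}{2 g} = \left(-64 + I\right) \frac{1}{2 g} = \frac{-64 + I}{2 g}$)
$\frac{C}{v{\left(-3,175 \right)}} = \frac{342088}{7297 \frac{-64 + 175}{2 \left(-3\right)}} = \frac{342088}{7297 \cdot \frac{1}{2} \left(- \frac{1}{3}\right) 111} = \frac{342088}{7297 \left(- \frac{37}{2}\right)} = \frac{342088}{7297} \left(- \frac{2}{37}\right) = - \frac{684176}{269989}$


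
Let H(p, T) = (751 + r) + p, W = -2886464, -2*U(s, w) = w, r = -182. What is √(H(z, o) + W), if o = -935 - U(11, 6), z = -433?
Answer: 2*I*√721582 ≈ 1698.9*I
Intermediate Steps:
U(s, w) = -w/2
o = -932 (o = -935 - (-1)*6/2 = -935 - 1*(-3) = -935 + 3 = -932)
H(p, T) = 569 + p (H(p, T) = (751 - 182) + p = 569 + p)
√(H(z, o) + W) = √((569 - 433) - 2886464) = √(136 - 2886464) = √(-2886328) = 2*I*√721582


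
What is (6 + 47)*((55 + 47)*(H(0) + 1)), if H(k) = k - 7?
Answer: -32436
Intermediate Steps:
H(k) = -7 + k
(6 + 47)*((55 + 47)*(H(0) + 1)) = (6 + 47)*((55 + 47)*((-7 + 0) + 1)) = 53*(102*(-7 + 1)) = 53*(102*(-6)) = 53*(-612) = -32436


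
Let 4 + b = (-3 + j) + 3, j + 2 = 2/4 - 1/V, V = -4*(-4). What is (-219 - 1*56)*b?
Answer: 24475/16 ≈ 1529.7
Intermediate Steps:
V = 16
j = -25/16 (j = -2 + (2/4 - 1/16) = -2 + (2*(¼) - 1*1/16) = -2 + (½ - 1/16) = -2 + 7/16 = -25/16 ≈ -1.5625)
b = -89/16 (b = -4 + ((-3 - 25/16) + 3) = -4 + (-73/16 + 3) = -4 - 25/16 = -89/16 ≈ -5.5625)
(-219 - 1*56)*b = (-219 - 1*56)*(-89/16) = (-219 - 56)*(-89/16) = -275*(-89/16) = 24475/16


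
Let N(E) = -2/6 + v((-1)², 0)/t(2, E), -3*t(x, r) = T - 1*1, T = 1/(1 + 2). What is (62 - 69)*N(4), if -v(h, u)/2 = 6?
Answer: 1141/3 ≈ 380.33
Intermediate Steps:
T = ⅓ (T = 1/3 = ⅓ ≈ 0.33333)
t(x, r) = 2/9 (t(x, r) = -(⅓ - 1*1)/3 = -(⅓ - 1)/3 = -⅓*(-⅔) = 2/9)
v(h, u) = -12 (v(h, u) = -2*6 = -12)
N(E) = -163/3 (N(E) = -2/6 - 12/2/9 = -2*⅙ - 12*9/2 = -⅓ - 54 = -163/3)
(62 - 69)*N(4) = (62 - 69)*(-163/3) = -7*(-163/3) = 1141/3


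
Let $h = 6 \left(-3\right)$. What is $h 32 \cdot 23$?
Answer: $-13248$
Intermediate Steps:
$h = -18$
$h 32 \cdot 23 = \left(-18\right) 32 \cdot 23 = \left(-576\right) 23 = -13248$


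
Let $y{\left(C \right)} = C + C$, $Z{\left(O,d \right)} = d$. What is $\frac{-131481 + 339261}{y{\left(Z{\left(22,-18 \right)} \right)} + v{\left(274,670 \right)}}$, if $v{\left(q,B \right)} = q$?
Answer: $\frac{103890}{119} \approx 873.03$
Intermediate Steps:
$y{\left(C \right)} = 2 C$
$\frac{-131481 + 339261}{y{\left(Z{\left(22,-18 \right)} \right)} + v{\left(274,670 \right)}} = \frac{-131481 + 339261}{2 \left(-18\right) + 274} = \frac{207780}{-36 + 274} = \frac{207780}{238} = 207780 \cdot \frac{1}{238} = \frac{103890}{119}$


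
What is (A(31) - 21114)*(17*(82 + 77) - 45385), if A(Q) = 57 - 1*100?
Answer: 903023074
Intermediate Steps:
A(Q) = -43 (A(Q) = 57 - 100 = -43)
(A(31) - 21114)*(17*(82 + 77) - 45385) = (-43 - 21114)*(17*(82 + 77) - 45385) = -21157*(17*159 - 45385) = -21157*(2703 - 45385) = -21157*(-42682) = 903023074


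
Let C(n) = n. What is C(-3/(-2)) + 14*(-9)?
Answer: -249/2 ≈ -124.50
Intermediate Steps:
C(-3/(-2)) + 14*(-9) = -3/(-2) + 14*(-9) = -3*(-1/2) - 126 = 3/2 - 126 = -249/2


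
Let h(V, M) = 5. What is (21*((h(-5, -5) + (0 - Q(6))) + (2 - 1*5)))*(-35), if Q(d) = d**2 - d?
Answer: 20580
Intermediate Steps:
(21*((h(-5, -5) + (0 - Q(6))) + (2 - 1*5)))*(-35) = (21*((5 + (0 - 6*(-1 + 6))) + (2 - 1*5)))*(-35) = (21*((5 + (0 - 6*5)) + (2 - 5)))*(-35) = (21*((5 + (0 - 1*30)) - 3))*(-35) = (21*((5 + (0 - 30)) - 3))*(-35) = (21*((5 - 30) - 3))*(-35) = (21*(-25 - 3))*(-35) = (21*(-28))*(-35) = -588*(-35) = 20580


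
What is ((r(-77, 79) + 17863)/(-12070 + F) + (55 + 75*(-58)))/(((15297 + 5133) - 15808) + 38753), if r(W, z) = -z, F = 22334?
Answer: -5508262/55650125 ≈ -0.098980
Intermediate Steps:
((r(-77, 79) + 17863)/(-12070 + F) + (55 + 75*(-58)))/(((15297 + 5133) - 15808) + 38753) = ((-1*79 + 17863)/(-12070 + 22334) + (55 + 75*(-58)))/(((15297 + 5133) - 15808) + 38753) = ((-79 + 17863)/10264 + (55 - 4350))/((20430 - 15808) + 38753) = (17784*(1/10264) - 4295)/(4622 + 38753) = (2223/1283 - 4295)/43375 = -5508262/1283*1/43375 = -5508262/55650125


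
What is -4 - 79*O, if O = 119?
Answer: -9405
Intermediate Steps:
-4 - 79*O = -4 - 79*119 = -4 - 9401 = -9405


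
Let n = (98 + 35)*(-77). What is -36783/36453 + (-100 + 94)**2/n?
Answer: -126002337/124438391 ≈ -1.0126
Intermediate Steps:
n = -10241 (n = 133*(-77) = -10241)
-36783/36453 + (-100 + 94)**2/n = -36783/36453 + (-100 + 94)**2/(-10241) = -36783*1/36453 + (-6)**2*(-1/10241) = -12261/12151 + 36*(-1/10241) = -12261/12151 - 36/10241 = -126002337/124438391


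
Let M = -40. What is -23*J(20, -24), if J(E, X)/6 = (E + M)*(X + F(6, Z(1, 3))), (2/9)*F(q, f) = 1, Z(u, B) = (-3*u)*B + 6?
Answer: -53820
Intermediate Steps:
Z(u, B) = 6 - 3*B*u (Z(u, B) = -3*B*u + 6 = 6 - 3*B*u)
F(q, f) = 9/2 (F(q, f) = (9/2)*1 = 9/2)
J(E, X) = 6*(-40 + E)*(9/2 + X) (J(E, X) = 6*((E - 40)*(X + 9/2)) = 6*((-40 + E)*(9/2 + X)) = 6*(-40 + E)*(9/2 + X))
-23*J(20, -24) = -23*(-1080 - 240*(-24) + 27*20 + 6*20*(-24)) = -23*(-1080 + 5760 + 540 - 2880) = -23*2340 = -53820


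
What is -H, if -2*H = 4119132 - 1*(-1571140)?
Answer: 2845136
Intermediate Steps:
H = -2845136 (H = -(4119132 - 1*(-1571140))/2 = -(4119132 + 1571140)/2 = -1/2*5690272 = -2845136)
-H = -1*(-2845136) = 2845136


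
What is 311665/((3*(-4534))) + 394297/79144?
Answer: -9651593483/538258344 ≈ -17.931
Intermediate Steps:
311665/((3*(-4534))) + 394297/79144 = 311665/(-13602) + 394297*(1/79144) = 311665*(-1/13602) + 394297/79144 = -311665/13602 + 394297/79144 = -9651593483/538258344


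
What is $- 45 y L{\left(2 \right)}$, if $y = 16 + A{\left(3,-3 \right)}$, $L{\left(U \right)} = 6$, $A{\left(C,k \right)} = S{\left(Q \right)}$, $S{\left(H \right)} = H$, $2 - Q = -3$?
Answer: $-5670$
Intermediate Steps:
$Q = 5$ ($Q = 2 - -3 = 2 + 3 = 5$)
$A{\left(C,k \right)} = 5$
$y = 21$ ($y = 16 + 5 = 21$)
$- 45 y L{\left(2 \right)} = \left(-45\right) 21 \cdot 6 = \left(-945\right) 6 = -5670$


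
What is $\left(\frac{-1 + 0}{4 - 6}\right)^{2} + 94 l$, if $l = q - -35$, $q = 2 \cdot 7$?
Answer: $\frac{18425}{4} \approx 4606.3$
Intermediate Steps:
$q = 14$
$l = 49$ ($l = 14 - -35 = 14 + 35 = 49$)
$\left(\frac{-1 + 0}{4 - 6}\right)^{2} + 94 l = \left(\frac{-1 + 0}{4 - 6}\right)^{2} + 94 \cdot 49 = \left(- \frac{1}{-2}\right)^{2} + 4606 = \left(\left(-1\right) \left(- \frac{1}{2}\right)\right)^{2} + 4606 = \left(\frac{1}{2}\right)^{2} + 4606 = \frac{1}{4} + 4606 = \frac{18425}{4}$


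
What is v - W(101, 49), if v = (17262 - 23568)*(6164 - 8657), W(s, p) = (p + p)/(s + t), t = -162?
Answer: 958972436/61 ≈ 1.5721e+7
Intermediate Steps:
W(s, p) = 2*p/(-162 + s) (W(s, p) = (p + p)/(s - 162) = (2*p)/(-162 + s) = 2*p/(-162 + s))
v = 15720858 (v = -6306*(-2493) = 15720858)
v - W(101, 49) = 15720858 - 2*49/(-162 + 101) = 15720858 - 2*49/(-61) = 15720858 - 2*49*(-1)/61 = 15720858 - 1*(-98/61) = 15720858 + 98/61 = 958972436/61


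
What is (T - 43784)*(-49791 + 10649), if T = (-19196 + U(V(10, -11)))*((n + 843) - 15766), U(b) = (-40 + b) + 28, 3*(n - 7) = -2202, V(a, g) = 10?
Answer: -11758449222072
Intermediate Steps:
n = -727 (n = 7 + (⅓)*(-2202) = 7 - 734 = -727)
U(b) = -12 + b
T = 300448700 (T = (-19196 + (-12 + 10))*((-727 + 843) - 15766) = (-19196 - 2)*(116 - 15766) = -19198*(-15650) = 300448700)
(T - 43784)*(-49791 + 10649) = (300448700 - 43784)*(-49791 + 10649) = 300404916*(-39142) = -11758449222072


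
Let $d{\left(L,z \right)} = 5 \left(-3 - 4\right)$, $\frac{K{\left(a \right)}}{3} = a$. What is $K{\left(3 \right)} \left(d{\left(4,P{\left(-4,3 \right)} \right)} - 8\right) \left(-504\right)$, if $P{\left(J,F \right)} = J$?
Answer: $195048$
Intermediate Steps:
$K{\left(a \right)} = 3 a$
$d{\left(L,z \right)} = -35$ ($d{\left(L,z \right)} = 5 \left(-7\right) = -35$)
$K{\left(3 \right)} \left(d{\left(4,P{\left(-4,3 \right)} \right)} - 8\right) \left(-504\right) = 3 \cdot 3 \left(-35 - 8\right) \left(-504\right) = 9 \left(-43\right) \left(-504\right) = \left(-387\right) \left(-504\right) = 195048$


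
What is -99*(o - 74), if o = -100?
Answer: 17226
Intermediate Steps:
-99*(o - 74) = -99*(-100 - 74) = -99*(-174) = 17226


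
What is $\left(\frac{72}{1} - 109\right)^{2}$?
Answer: $1369$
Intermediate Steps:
$\left(\frac{72}{1} - 109\right)^{2} = \left(72 \cdot 1 - 109\right)^{2} = \left(72 - 109\right)^{2} = \left(-37\right)^{2} = 1369$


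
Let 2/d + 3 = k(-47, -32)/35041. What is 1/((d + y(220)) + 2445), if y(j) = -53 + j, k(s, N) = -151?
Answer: 52637/137452803 ≈ 0.00038295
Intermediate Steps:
d = -35041/52637 (d = 2/(-3 - 151/35041) = 2/(-105274/35041) = 2*(-35041/105274) = -35041/52637 ≈ -0.66571)
1/((d + y(220)) + 2445) = 1/((-35041/52637 + (-53 + 220)) + 2445) = 1/((-35041/52637 + 167) + 2445) = 1/(8755338/52637 + 2445) = 1/(137452803/52637) = 52637/137452803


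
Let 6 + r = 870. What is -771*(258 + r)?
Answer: -865062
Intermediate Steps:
r = 864 (r = -6 + 870 = 864)
-771*(258 + r) = -771*(258 + 864) = -771*1122 = -865062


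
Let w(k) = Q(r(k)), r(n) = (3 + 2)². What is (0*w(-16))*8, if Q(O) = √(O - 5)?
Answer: 0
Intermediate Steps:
r(n) = 25 (r(n) = 5² = 25)
Q(O) = √(-5 + O)
w(k) = 2*√5 (w(k) = √(-5 + 25) = √20 = 2*√5)
(0*w(-16))*8 = (0*(2*√5))*8 = 0*8 = 0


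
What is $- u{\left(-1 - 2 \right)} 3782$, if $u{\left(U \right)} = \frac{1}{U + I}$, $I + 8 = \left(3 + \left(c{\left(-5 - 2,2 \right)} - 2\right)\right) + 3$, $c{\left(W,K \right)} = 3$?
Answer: $\frac{1891}{2} \approx 945.5$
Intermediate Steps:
$I = -1$ ($I = -8 + \left(\left(3 + \left(3 - 2\right)\right) + 3\right) = -8 + \left(\left(3 + 1\right) + 3\right) = -8 + \left(4 + 3\right) = -8 + 7 = -1$)
$u{\left(U \right)} = \frac{1}{-1 + U}$ ($u{\left(U \right)} = \frac{1}{U - 1} = \frac{1}{-1 + U}$)
$- u{\left(-1 - 2 \right)} 3782 = - \frac{3782}{-1 - 3} = - \frac{3782}{-4} = - \frac{\left(-1\right) 3782}{4} = \left(-1\right) \left(- \frac{1891}{2}\right) = \frac{1891}{2}$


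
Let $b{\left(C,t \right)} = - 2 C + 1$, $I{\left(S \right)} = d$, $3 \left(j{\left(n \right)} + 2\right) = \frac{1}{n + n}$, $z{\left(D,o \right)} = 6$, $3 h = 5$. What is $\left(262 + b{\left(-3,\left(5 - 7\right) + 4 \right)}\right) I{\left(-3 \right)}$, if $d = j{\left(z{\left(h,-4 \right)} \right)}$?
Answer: $- \frac{19099}{36} \approx -530.53$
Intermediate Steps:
$h = \frac{5}{3}$ ($h = \frac{1}{3} \cdot 5 = \frac{5}{3} \approx 1.6667$)
$j{\left(n \right)} = -2 + \frac{1}{6 n}$ ($j{\left(n \right)} = -2 + \frac{1}{3 \left(n + n\right)} = -2 + \frac{1}{3 \cdot 2 n} = -2 + \frac{\frac{1}{2} \frac{1}{n}}{3} = -2 + \frac{1}{6 n}$)
$d = - \frac{71}{36}$ ($d = -2 + \frac{1}{6 \cdot 6} = -2 + \frac{1}{6} \cdot \frac{1}{6} = -2 + \frac{1}{36} = - \frac{71}{36} \approx -1.9722$)
$I{\left(S \right)} = - \frac{71}{36}$
$b{\left(C,t \right)} = 1 - 2 C$
$\left(262 + b{\left(-3,\left(5 - 7\right) + 4 \right)}\right) I{\left(-3 \right)} = \left(262 + \left(1 - -6\right)\right) \left(- \frac{71}{36}\right) = \left(262 + \left(1 + 6\right)\right) \left(- \frac{71}{36}\right) = \left(262 + 7\right) \left(- \frac{71}{36}\right) = 269 \left(- \frac{71}{36}\right) = - \frac{19099}{36}$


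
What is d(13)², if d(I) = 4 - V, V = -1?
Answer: 25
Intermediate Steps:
d(I) = 5 (d(I) = 4 - 1*(-1) = 4 + 1 = 5)
d(13)² = 5² = 25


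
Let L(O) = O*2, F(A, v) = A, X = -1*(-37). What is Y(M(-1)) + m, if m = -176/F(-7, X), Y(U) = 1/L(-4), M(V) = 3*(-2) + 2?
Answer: 1401/56 ≈ 25.018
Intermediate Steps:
X = 37
M(V) = -4 (M(V) = -6 + 2 = -4)
L(O) = 2*O
Y(U) = -⅛ (Y(U) = 1/(2*(-4)) = 1/(-8) = -⅛)
m = 176/7 (m = -176/(-7) = -176*(-⅐) = 176/7 ≈ 25.143)
Y(M(-1)) + m = -⅛ + 176/7 = 1401/56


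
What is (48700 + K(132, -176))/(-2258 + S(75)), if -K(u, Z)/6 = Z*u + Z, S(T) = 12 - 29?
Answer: -189148/2275 ≈ -83.142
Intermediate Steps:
S(T) = -17
K(u, Z) = -6*Z - 6*Z*u (K(u, Z) = -6*(Z*u + Z) = -6*(Z + Z*u) = -6*Z - 6*Z*u)
(48700 + K(132, -176))/(-2258 + S(75)) = (48700 - 6*(-176)*(1 + 132))/(-2258 - 17) = (48700 - 6*(-176)*133)/(-2275) = (48700 + 140448)*(-1/2275) = 189148*(-1/2275) = -189148/2275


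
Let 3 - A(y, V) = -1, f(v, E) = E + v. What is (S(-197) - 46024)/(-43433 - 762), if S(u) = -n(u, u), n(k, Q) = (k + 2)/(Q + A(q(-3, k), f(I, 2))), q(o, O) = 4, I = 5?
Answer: 8882827/8529635 ≈ 1.0414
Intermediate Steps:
A(y, V) = 4 (A(y, V) = 3 - 1*(-1) = 3 + 1 = 4)
n(k, Q) = (2 + k)/(4 + Q) (n(k, Q) = (k + 2)/(Q + 4) = (2 + k)/(4 + Q))
S(u) = -(2 + u)/(4 + u)
(S(-197) - 46024)/(-43433 - 762) = ((-2 - 1*(-197))/(4 - 197) - 46024)/(-43433 - 762) = ((-2 + 197)/(-193) - 46024)/(-44195) = (-1/193*195 - 46024)*(-1/44195) = (-195/193 - 46024)*(-1/44195) = -8882827/193*(-1/44195) = 8882827/8529635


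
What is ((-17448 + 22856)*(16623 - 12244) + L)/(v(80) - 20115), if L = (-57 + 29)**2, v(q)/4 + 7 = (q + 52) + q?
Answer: -23682416/19295 ≈ -1227.4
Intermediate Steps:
v(q) = 180 + 8*q (v(q) = -28 + 4*((q + 52) + q) = -28 + 4*((52 + q) + q) = -28 + 4*(52 + 2*q) = -28 + (208 + 8*q) = 180 + 8*q)
L = 784 (L = (-28)**2 = 784)
((-17448 + 22856)*(16623 - 12244) + L)/(v(80) - 20115) = ((-17448 + 22856)*(16623 - 12244) + 784)/((180 + 8*80) - 20115) = (5408*4379 + 784)/((180 + 640) - 20115) = (23681632 + 784)/(820 - 20115) = 23682416/(-19295) = 23682416*(-1/19295) = -23682416/19295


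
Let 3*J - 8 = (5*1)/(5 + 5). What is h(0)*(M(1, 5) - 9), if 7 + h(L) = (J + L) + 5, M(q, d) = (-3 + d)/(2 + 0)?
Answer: -20/3 ≈ -6.6667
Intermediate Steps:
J = 17/6 (J = 8/3 + ((5*1)/(5 + 5))/3 = 8/3 + (5/10)/3 = 8/3 + (5*(1/10))/3 = 8/3 + (1/3)*(1/2) = 8/3 + 1/6 = 17/6 ≈ 2.8333)
M(q, d) = -3/2 + d/2 (M(q, d) = (-3 + d)/2 = (-3 + d)*(1/2) = -3/2 + d/2)
h(L) = 5/6 + L (h(L) = -7 + ((17/6 + L) + 5) = -7 + (47/6 + L) = 5/6 + L)
h(0)*(M(1, 5) - 9) = (5/6 + 0)*((-3/2 + (1/2)*5) - 9) = 5*((-3/2 + 5/2) - 9)/6 = 5*(1 - 9)/6 = (5/6)*(-8) = -20/3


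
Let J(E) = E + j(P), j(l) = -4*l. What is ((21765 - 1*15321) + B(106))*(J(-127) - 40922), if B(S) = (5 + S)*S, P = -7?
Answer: -746992410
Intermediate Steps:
B(S) = S*(5 + S)
J(E) = 28 + E (J(E) = E - 4*(-7) = E + 28 = 28 + E)
((21765 - 1*15321) + B(106))*(J(-127) - 40922) = ((21765 - 1*15321) + 106*(5 + 106))*((28 - 127) - 40922) = ((21765 - 15321) + 106*111)*(-99 - 40922) = (6444 + 11766)*(-41021) = 18210*(-41021) = -746992410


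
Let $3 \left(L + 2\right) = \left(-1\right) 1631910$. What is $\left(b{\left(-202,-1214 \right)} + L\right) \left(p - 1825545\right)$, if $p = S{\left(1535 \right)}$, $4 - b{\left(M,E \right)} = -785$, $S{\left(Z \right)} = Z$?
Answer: $990771223830$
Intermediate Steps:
$b{\left(M,E \right)} = 789$ ($b{\left(M,E \right)} = 4 - -785 = 4 + 785 = 789$)
$L = -543972$ ($L = -2 + \frac{\left(-1\right) 1631910}{3} = -2 + \frac{1}{3} \left(-1631910\right) = -2 - 543970 = -543972$)
$p = 1535$
$\left(b{\left(-202,-1214 \right)} + L\right) \left(p - 1825545\right) = \left(789 - 543972\right) \left(1535 - 1825545\right) = \left(-543183\right) \left(-1824010\right) = 990771223830$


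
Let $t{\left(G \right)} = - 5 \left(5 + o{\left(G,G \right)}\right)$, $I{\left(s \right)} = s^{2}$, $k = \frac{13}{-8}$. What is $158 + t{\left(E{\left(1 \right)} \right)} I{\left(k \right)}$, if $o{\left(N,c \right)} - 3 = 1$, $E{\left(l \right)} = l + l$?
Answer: $\frac{2507}{64} \approx 39.172$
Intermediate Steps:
$E{\left(l \right)} = 2 l$
$k = - \frac{13}{8}$ ($k = 13 \left(- \frac{1}{8}\right) = - \frac{13}{8} \approx -1.625$)
$o{\left(N,c \right)} = 4$ ($o{\left(N,c \right)} = 3 + 1 = 4$)
$t{\left(G \right)} = -45$ ($t{\left(G \right)} = - 5 \left(5 + 4\right) = \left(-5\right) 9 = -45$)
$158 + t{\left(E{\left(1 \right)} \right)} I{\left(k \right)} = 158 - 45 \left(- \frac{13}{8}\right)^{2} = 158 - \frac{7605}{64} = \frac{2507}{64}$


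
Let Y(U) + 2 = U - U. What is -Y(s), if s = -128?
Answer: 2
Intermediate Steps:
Y(U) = -2 (Y(U) = -2 + (U - U) = -2 + 0 = -2)
-Y(s) = -1*(-2) = 2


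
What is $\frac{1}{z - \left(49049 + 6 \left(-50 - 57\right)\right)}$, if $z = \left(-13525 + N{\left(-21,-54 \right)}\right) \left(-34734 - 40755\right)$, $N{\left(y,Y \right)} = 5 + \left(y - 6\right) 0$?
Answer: $\frac{1}{1020562873} \approx 9.7985 \cdot 10^{-10}$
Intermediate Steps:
$N{\left(y,Y \right)} = 5$ ($N{\left(y,Y \right)} = 5 + \left(y - 6\right) 0 = 5 + \left(-6 + y\right) 0 = 5 + 0 = 5$)
$z = 1020611280$ ($z = \left(-13525 + 5\right) \left(-34734 - 40755\right) = \left(-13520\right) \left(-75489\right) = 1020611280$)
$\frac{1}{z - \left(49049 + 6 \left(-50 - 57\right)\right)} = \frac{1}{1020611280 - \left(49049 + 6 \left(-50 - 57\right)\right)} = \frac{1}{1020611280 - 48407} = \frac{1}{1020562873}$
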